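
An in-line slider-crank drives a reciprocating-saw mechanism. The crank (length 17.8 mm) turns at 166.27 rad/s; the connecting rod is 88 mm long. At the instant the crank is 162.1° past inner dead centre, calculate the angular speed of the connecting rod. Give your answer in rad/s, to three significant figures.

32.1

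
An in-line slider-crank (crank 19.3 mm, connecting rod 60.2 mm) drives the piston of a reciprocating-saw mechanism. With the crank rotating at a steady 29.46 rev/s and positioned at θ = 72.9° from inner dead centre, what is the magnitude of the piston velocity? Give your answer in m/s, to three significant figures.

3.75

ω = 2π·29.5 = 185.1 rad/s
For an in-line slider-crank, x = r cosθ + √(L² − r² sin²θ), so v = −rω sinθ·[1 + r cosθ/√(L² − r² sin²θ)].
With r = 0.0193 m, L = 0.0602 m, θ = 72.9°: √(L² − r² sin²θ) = 0.057304 m.
v = −0.0193·185.1·0.95579·[1 + 0.0193·0.29404/0.057304] = -3.7527 m/s.
|v| = 3.7527 m/s.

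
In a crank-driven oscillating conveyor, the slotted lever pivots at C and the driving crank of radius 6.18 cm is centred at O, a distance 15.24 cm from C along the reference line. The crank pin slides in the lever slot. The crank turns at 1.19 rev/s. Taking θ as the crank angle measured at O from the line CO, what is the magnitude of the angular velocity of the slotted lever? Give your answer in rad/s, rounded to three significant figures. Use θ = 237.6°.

0.541

ω = 7.477 rad/s (from 1.19 rev/s).
Crank pin A relative to C: A = (d + r cosθ, r sinθ); lever angle φ = atan2(r sinθ, d + r cosθ).
Differentiating tanφ: φ̇ = rω(d cosθ + r)/(d² + r² + 2dr cosθ).
d² + r² + 2dr cosθ = |CA|² = 0.0169518 m²;  d cosθ + r = -0.01986 m.
|ω_lever| = |0.0618·7.477·-0.01986| / 0.0169518 = 0.54135 rad/s.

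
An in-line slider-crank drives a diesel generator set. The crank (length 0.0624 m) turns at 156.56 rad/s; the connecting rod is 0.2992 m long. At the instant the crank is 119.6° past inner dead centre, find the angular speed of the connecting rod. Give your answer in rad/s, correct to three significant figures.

ω = 156.6 rad/s
The rod makes angle φ with the slider axis where L sinφ = r sinθ; differentiating, L cosφ·φ̇ = r ω cosθ.
L cosφ = √(L² − r² sin²θ) = 0.29424 m.
|ω_rod| = r ω |cosθ| / √(L² − r² sin²θ) = 0.0624·156.6·0.49394/0.29424 = 16.4 rad/s.

16.4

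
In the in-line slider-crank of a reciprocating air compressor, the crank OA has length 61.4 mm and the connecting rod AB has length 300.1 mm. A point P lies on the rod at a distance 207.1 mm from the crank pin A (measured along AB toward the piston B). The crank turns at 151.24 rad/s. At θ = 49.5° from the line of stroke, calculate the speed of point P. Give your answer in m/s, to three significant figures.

7.94

ω = 151.2 rad/s.  Crank-pin speed |V_A| = rω = 9.2861 m/s, perpendicular to OA.
Rod angle: sinφ = −(r/L) sinθ ⇒ φ = -8.950°; ω_rod = −rω cosθ/√(L²−r²sin²θ) = -20.344 rad/s.
V_P = V_A + ω_rod × AP, with AP = 0.2071 m along the rod.
Components: V_Px = −rω sinθ − a·ω_rod·sinφ = -7.7167 m/s;  V_Py = rω cosθ + a·ω_rod·cosφ = +1.8689 m/s.
|V_P| = √(V_Px² + V_Py²) = 7.9398 m/s.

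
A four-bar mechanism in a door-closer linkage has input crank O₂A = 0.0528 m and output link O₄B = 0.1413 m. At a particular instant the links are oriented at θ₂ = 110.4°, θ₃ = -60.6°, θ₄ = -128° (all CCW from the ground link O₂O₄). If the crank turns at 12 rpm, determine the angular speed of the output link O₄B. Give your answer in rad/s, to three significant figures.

ω₂ = 1.257 rad/s (from 12 rpm).
Differentiating the loop-closure r₂e^{iθ₂}+r₃e^{iθ₃}=r₁+r₄e^{iθ₄} gives r₂ω₂e^{iθ₂}+r₃ω₃e^{iθ₃}=r₄ω₄e^{iθ₄}.
Eliminating the other unknown: ω₄ = r₂ω₂ sin(θ₂−θ₃) / [r₄ sin(θ₄−θ₃)].
Numerator sine = +0.15643; denominator sine = -0.92321.
Result = 0.0528·1.257·(+0.15643) / (0.1413·(-0.92321)) = -0.079567 rad/s; magnitude 0.079567 rad/s.

0.0796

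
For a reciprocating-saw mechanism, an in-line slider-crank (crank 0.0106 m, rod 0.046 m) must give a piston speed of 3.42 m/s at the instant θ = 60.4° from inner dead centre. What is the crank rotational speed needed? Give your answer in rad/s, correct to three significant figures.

For an in-line slider-crank, |v_piston| = rω|sinθ|·[1 + r cosθ/√(L² − r² sin²θ)].
With r = 0.0106 m, L = 0.046 m, θ = 60.4°: the bracketed kinematic factor |dx/dθ| = 0.010287 m.
ω = v/|dx/dθ| = 3.42/0.010287 = 332.45 rad/s.

332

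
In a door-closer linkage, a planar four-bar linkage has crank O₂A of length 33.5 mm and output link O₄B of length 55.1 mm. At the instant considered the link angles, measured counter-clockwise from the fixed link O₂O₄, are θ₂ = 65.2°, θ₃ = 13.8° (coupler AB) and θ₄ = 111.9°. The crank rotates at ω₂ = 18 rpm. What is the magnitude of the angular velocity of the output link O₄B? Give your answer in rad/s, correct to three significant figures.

0.905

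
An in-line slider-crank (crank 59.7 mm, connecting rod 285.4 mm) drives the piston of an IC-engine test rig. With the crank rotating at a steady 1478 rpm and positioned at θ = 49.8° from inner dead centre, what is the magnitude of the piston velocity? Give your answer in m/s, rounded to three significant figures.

ω = 2π·1478/60 = 154.8 rad/s
For an in-line slider-crank, x = r cosθ + √(L² − r² sin²θ), so v = −rω sinθ·[1 + r cosθ/√(L² − r² sin²θ)].
With r = 0.0597 m, L = 0.2854 m, θ = 49.8°: √(L² − r² sin²θ) = 0.28173 m.
v = −0.0597·154.8·0.76380·[1 + 0.0597·0.64546/0.28173] = -8.0229 m/s.
|v| = 8.0229 m/s.

8.02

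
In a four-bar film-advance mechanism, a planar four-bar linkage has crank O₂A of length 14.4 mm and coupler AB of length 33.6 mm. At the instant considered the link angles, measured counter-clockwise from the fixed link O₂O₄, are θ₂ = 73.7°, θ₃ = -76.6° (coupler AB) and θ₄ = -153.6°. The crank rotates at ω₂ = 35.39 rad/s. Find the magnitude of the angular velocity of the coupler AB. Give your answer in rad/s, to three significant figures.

11.4

ω₂ = 35.39 rad/s
Differentiating the loop-closure r₂e^{iθ₂}+r₃e^{iθ₃}=r₁+r₄e^{iθ₄} gives r₂ω₂e^{iθ₂}+r₃ω₃e^{iθ₃}=r₄ω₄e^{iθ₄}.
Eliminating the other unknown: ω₃ = r₂ω₂ sin(θ₄−θ₂) / [r₃ sin(θ₃−θ₄)].
Numerator sine = +0.73491; denominator sine = +0.97437.
Result = 0.0144·35.39·(+0.73491) / (0.0336·(+0.97437)) = +11.44 rad/s; magnitude 11.44 rad/s.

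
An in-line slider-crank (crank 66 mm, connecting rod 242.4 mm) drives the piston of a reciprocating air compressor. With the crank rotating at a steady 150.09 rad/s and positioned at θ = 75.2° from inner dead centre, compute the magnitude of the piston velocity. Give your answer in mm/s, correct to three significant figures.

10300

ω = 150.1 rad/s
For an in-line slider-crank, x = r cosθ + √(L² − r² sin²θ), so v = −rω sinθ·[1 + r cosθ/√(L² − r² sin²θ)].
With r = 0.066 m, L = 0.2424 m, θ = 75.2°: √(L² − r² sin²θ) = 0.23385 m.
v = −0.066·150.1·0.96682·[1 + 0.066·0.25545/0.23385] = -10.268 m/s.
|v| = 10.268 m/s = 10268 mm/s.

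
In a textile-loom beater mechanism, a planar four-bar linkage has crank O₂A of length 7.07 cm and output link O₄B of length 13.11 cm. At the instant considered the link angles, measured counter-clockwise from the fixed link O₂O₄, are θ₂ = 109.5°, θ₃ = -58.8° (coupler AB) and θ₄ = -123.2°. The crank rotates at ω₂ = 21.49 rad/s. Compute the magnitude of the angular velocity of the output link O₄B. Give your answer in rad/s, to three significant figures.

2.61

ω₂ = 21.49 rad/s
Differentiating the loop-closure r₂e^{iθ₂}+r₃e^{iθ₃}=r₁+r₄e^{iθ₄} gives r₂ω₂e^{iθ₂}+r₃ω₃e^{iθ₃}=r₄ω₄e^{iθ₄}.
Eliminating the other unknown: ω₄ = r₂ω₂ sin(θ₂−θ₃) / [r₄ sin(θ₄−θ₃)].
Numerator sine = +0.20279; denominator sine = -0.90183.
Result = 0.0707·21.49·(+0.20279) / (0.1311·(-0.90183)) = -2.606 rad/s; magnitude 2.606 rad/s.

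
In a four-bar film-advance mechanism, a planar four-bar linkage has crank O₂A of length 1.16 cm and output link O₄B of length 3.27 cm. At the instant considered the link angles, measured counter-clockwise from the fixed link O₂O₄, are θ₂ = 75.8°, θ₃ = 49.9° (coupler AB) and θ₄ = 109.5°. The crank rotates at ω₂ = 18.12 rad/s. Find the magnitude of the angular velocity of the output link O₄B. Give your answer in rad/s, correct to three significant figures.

3.26

ω₂ = 18.12 rad/s
Differentiating the loop-closure r₂e^{iθ₂}+r₃e^{iθ₃}=r₁+r₄e^{iθ₄} gives r₂ω₂e^{iθ₂}+r₃ω₃e^{iθ₃}=r₄ω₄e^{iθ₄}.
Eliminating the other unknown: ω₄ = r₂ω₂ sin(θ₂−θ₃) / [r₄ sin(θ₄−θ₃)].
Numerator sine = +0.43680; denominator sine = +0.86251.
Result = 0.0116·18.12·(+0.43680) / (0.0327·(+0.86251)) = +3.2553 rad/s; magnitude 3.2553 rad/s.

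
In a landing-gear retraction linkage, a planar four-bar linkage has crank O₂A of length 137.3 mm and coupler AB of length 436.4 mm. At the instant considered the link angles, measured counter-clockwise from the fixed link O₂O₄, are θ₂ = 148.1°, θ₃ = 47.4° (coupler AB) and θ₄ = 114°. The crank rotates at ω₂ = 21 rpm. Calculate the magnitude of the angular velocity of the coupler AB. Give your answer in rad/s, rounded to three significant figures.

0.423

ω₂ = 2.199 rad/s (from 21 rpm).
Differentiating the loop-closure r₂e^{iθ₂}+r₃e^{iθ₃}=r₁+r₄e^{iθ₄} gives r₂ω₂e^{iθ₂}+r₃ω₃e^{iθ₃}=r₄ω₄e^{iθ₄}.
Eliminating the other unknown: ω₃ = r₂ω₂ sin(θ₄−θ₂) / [r₃ sin(θ₃−θ₄)].
Numerator sine = -0.56064; denominator sine = -0.91775.
Result = 0.1373·2.199·(-0.56064) / (0.4364·(-0.91775)) = +0.42266 rad/s; magnitude 0.42266 rad/s.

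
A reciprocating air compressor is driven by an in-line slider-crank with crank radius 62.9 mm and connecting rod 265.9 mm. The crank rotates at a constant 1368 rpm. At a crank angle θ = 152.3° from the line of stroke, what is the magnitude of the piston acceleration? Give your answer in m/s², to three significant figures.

ω = 2π·1368/60 = 143.3 rad/s
x(θ) = r cosθ + √(L² − r² sin²θ); with ω constant, a = ω²·d²x/dθ².
d²x/dθ² = −r cosθ − r²(cos2θ)/√u − r⁴ sin²2θ/(4u^{3/2}),  u = L² − r² sin²θ = 0.0698479 m².
Substituting r = 0.0629 m, L = 0.2659 m, θ = 152.3°: d²x/dθ² = +0.047047 m.
a = ω²·d²x/dθ² = (143.3)²·(+0.047047) = +965.52 m/s²;  |a| = 965.52 m/s².

966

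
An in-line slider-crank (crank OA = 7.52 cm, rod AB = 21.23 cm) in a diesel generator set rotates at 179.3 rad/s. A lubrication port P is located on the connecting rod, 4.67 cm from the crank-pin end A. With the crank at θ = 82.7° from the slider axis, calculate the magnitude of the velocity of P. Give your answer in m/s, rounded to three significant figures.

ω = 179.3 rad/s.  Crank-pin speed |V_A| = rω = 13.483 m/s, perpendicular to OA.
Rod angle: sinφ = −(r/L) sinθ ⇒ φ = -20.570°; ω_rod = −rω cosθ/√(L²−r²sin²θ) = -8.6195 rad/s.
V_P = V_A + ω_rod × AP, with AP = 0.0467 m along the rod.
Components: V_Px = −rω sinθ − a·ω_rod·sinφ = -13.515 m/s;  V_Py = rω cosθ + a·ω_rod·cosφ = +1.3364 m/s.
|V_P| = √(V_Px² + V_Py²) = 13.581 m/s.

13.6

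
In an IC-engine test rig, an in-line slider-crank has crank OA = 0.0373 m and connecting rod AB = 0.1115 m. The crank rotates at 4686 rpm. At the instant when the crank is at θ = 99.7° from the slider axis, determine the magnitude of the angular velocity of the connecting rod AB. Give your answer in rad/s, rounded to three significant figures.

29.3

ω = 490.7 rad/s (converted from 4686 rpm).
The rod makes angle φ with the slider axis where L sinφ = r sinθ; differentiating, L cosφ·φ̇ = r ω cosθ.
L cosφ = √(L² − r² sin²θ) = 0.10526 m.
|ω_rod| = r ω |cosθ| / √(L² − r² sin²θ) = 0.0373·490.7·0.16849/0.10526 = 29.298 rad/s.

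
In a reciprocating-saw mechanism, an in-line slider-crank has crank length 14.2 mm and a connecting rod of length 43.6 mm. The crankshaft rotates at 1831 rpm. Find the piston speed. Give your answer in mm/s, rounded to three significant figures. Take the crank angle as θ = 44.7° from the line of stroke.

2370

ω = 2π·1831/60 = 191.7 rad/s
For an in-line slider-crank, x = r cosθ + √(L² − r² sin²θ), so v = −rω sinθ·[1 + r cosθ/√(L² − r² sin²θ)].
With r = 0.0142 m, L = 0.0436 m, θ = 44.7°: √(L² − r² sin²θ) = 0.04244 m.
v = −0.0142·191.7·0.70339·[1 + 0.0142·0.71080/0.04244] = -2.3706 m/s.
|v| = 2.3706 m/s = 2370.6 mm/s.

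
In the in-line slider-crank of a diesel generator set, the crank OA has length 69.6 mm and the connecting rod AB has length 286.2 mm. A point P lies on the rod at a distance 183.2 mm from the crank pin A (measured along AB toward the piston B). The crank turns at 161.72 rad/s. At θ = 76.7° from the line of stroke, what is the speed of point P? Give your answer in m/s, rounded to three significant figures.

11.4

ω = 161.7 rad/s.  Crank-pin speed |V_A| = rω = 11.256 m/s, perpendicular to OA.
Rod angle: sinφ = −(r/L) sinθ ⇒ φ = -13.690°; ω_rod = −rω cosθ/√(L²−r²sin²θ) = -9.312 rad/s.
V_P = V_A + ω_rod × AP, with AP = 0.1832 m along the rod.
Components: V_Px = −rω sinθ − a·ω_rod·sinφ = -11.358 m/s;  V_Py = rω cosθ + a·ω_rod·cosφ = +0.93188 m/s.
|V_P| = √(V_Px² + V_Py²) = 11.396 m/s.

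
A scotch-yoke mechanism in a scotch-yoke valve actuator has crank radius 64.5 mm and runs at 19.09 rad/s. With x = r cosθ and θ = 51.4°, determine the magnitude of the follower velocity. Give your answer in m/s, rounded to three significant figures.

0.962

ω = 19.09 rad/s
x = r cosθ ⇒ ẋ = −rω sinθ.
|v| = rω|sinθ| = 0.0645·19.09·|sin 51.4°| = 0.96229 m/s.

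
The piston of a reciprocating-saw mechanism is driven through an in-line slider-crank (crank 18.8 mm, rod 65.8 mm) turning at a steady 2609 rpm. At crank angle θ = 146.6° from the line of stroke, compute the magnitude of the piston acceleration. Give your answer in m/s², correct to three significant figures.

ω = 2π·2609/60 = 273.2 rad/s
x(θ) = r cosθ + √(L² − r² sin²θ); with ω constant, a = ω²·d²x/dθ².
d²x/dθ² = −r cosθ − r²(cos2θ)/√u − r⁴ sin²2θ/(4u^{3/2}),  u = L² − r² sin²θ = 0.00422254 m².
Substituting r = 0.0188 m, L = 0.0658 m, θ = 146.6°: d²x/dθ² = +0.013456 m.
a = ω²·d²x/dθ² = (273.2)²·(+0.013456) = +1004.5 m/s²;  |a| = 1004.5 m/s².

1000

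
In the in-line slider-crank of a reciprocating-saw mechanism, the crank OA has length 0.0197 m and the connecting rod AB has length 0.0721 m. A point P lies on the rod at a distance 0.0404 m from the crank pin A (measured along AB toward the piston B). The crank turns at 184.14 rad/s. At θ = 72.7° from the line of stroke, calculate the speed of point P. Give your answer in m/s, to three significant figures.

3.66

ω = 184.1 rad/s.  Crank-pin speed |V_A| = rω = 3.6276 m/s, perpendicular to OA.
Rod angle: sinφ = −(r/L) sinθ ⇒ φ = -15.122°; ω_rod = −rω cosθ/√(L²−r²sin²θ) = -15.498 rad/s.
V_P = V_A + ω_rod × AP, with AP = 0.0404 m along the rod.
Components: V_Px = −rω sinθ − a·ω_rod·sinφ = -3.6268 m/s;  V_Py = rω cosθ + a·ω_rod·cosφ = +0.47429 m/s.
|V_P| = √(V_Px² + V_Py²) = 3.6577 m/s.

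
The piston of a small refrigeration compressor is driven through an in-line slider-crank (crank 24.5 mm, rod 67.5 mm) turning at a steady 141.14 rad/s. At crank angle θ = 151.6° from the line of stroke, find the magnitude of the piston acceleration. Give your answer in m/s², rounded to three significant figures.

327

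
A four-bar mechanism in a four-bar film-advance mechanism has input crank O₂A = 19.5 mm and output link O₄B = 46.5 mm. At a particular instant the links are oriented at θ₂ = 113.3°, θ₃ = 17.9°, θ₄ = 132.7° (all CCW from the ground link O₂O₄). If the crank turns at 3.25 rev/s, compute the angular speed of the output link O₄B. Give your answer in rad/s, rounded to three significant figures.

9.39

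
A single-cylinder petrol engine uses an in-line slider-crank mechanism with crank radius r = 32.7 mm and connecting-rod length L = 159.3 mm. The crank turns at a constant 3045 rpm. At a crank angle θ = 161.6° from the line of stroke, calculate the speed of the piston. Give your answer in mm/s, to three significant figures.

2650

ω = 2π·3045/60 = 318.9 rad/s
For an in-line slider-crank, x = r cosθ + √(L² − r² sin²θ), so v = −rω sinθ·[1 + r cosθ/√(L² − r² sin²θ)].
With r = 0.0327 m, L = 0.1593 m, θ = 161.6°: √(L² − r² sin²θ) = 0.15897 m.
v = −0.0327·318.9·0.31565·[1 + 0.0327·-0.94888/0.15897] = -2.6489 m/s.
|v| = 2.6489 m/s = 2648.9 mm/s.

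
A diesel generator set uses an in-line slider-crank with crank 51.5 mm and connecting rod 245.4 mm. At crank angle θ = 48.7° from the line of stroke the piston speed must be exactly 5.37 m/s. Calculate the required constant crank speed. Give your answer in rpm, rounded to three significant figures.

1160

For an in-line slider-crank, |v_piston| = rω|sinθ|·[1 + r cosθ/√(L² − r² sin²θ)].
With r = 0.0515 m, L = 0.2454 m, θ = 48.7°: the bracketed kinematic factor |dx/dθ| = 0.044117 m.
ω = v/|dx/dθ| = 5.37/0.044117 = 121.72 rad/s.
N = 60ω/(2π) = 1162.4 rpm.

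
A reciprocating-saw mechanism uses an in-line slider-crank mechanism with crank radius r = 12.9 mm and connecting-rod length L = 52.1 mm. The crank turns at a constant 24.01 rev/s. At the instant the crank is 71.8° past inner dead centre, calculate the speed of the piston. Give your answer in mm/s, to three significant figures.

ω = 2π·24 = 150.9 rad/s
For an in-line slider-crank, x = r cosθ + √(L² − r² sin²θ), so v = −rω sinθ·[1 + r cosθ/√(L² − r² sin²θ)].
With r = 0.0129 m, L = 0.0521 m, θ = 71.8°: √(L² − r² sin²θ) = 0.050638 m.
v = −0.0129·150.9·0.94997·[1 + 0.0129·0.31233/0.050638] = -1.9958 m/s.
|v| = 1.9958 m/s = 1995.8 mm/s.

2000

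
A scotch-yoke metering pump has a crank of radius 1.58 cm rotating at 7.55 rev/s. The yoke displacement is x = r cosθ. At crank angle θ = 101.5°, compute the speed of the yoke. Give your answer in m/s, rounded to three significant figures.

0.734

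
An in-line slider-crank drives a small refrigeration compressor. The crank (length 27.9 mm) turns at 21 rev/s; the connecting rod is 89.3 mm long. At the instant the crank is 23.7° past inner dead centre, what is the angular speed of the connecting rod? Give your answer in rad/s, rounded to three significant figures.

38.0

ω = 131.9 rad/s (converted from 21 rev/s).
The rod makes angle φ with the slider axis where L sinφ = r sinθ; differentiating, L cosφ·φ̇ = r ω cosθ.
L cosφ = √(L² − r² sin²θ) = 0.088593 m.
|ω_rod| = r ω |cosθ| / √(L² − r² sin²θ) = 0.0279·131.9·0.91566/0.088593 = 38.049 rad/s.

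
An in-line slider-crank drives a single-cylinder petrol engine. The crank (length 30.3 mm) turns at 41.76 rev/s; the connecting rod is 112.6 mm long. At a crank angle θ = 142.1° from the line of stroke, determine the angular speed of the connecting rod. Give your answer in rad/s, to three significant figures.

56.5

ω = 262.4 rad/s (converted from 41.76 rev/s).
The rod makes angle φ with the slider axis where L sinφ = r sinθ; differentiating, L cosφ·φ̇ = r ω cosθ.
L cosφ = √(L² − r² sin²θ) = 0.11105 m.
|ω_rod| = r ω |cosθ| / √(L² − r² sin²θ) = 0.0303·262.4·0.78908/0.11105 = 56.492 rad/s.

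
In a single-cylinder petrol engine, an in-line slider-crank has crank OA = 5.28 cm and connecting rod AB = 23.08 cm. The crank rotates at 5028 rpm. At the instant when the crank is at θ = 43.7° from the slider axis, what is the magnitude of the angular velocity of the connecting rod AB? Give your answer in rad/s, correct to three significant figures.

88.2

ω = 526.5 rad/s (converted from 5028 rpm).
The rod makes angle φ with the slider axis where L sinφ = r sinθ; differentiating, L cosφ·φ̇ = r ω cosθ.
L cosφ = √(L² − r² sin²θ) = 0.2279 m.
|ω_rod| = r ω |cosθ| / √(L² − r² sin²θ) = 0.0528·526.5·0.72297/0.2279 = 88.193 rad/s.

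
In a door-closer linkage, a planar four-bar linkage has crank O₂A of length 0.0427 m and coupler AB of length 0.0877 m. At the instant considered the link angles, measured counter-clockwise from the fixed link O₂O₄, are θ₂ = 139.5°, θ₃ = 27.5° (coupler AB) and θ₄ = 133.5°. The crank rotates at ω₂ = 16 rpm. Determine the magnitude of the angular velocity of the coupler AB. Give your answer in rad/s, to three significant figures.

ω₂ = 1.676 rad/s (from 16 rpm).
Differentiating the loop-closure r₂e^{iθ₂}+r₃e^{iθ₃}=r₁+r₄e^{iθ₄} gives r₂ω₂e^{iθ₂}+r₃ω₃e^{iθ₃}=r₄ω₄e^{iθ₄}.
Eliminating the other unknown: ω₃ = r₂ω₂ sin(θ₄−θ₂) / [r₃ sin(θ₃−θ₄)].
Numerator sine = -0.10453; denominator sine = -0.96126.
Result = 0.0427·1.676·(-0.10453) / (0.0877·(-0.96126)) = +0.088709 rad/s; magnitude 0.088709 rad/s.

0.0887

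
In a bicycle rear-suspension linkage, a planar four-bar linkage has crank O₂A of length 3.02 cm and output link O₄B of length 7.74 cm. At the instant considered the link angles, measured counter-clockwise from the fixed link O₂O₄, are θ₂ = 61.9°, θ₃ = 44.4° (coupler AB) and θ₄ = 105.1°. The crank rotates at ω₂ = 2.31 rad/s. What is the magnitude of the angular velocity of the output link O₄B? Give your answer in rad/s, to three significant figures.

ω₂ = 2.31 rad/s
Differentiating the loop-closure r₂e^{iθ₂}+r₃e^{iθ₃}=r₁+r₄e^{iθ₄} gives r₂ω₂e^{iθ₂}+r₃ω₃e^{iθ₃}=r₄ω₄e^{iθ₄}.
Eliminating the other unknown: ω₄ = r₂ω₂ sin(θ₂−θ₃) / [r₄ sin(θ₄−θ₃)].
Numerator sine = +0.30071; denominator sine = +0.87207.
Result = 0.0302·2.31·(+0.30071) / (0.0774·(+0.87207)) = +0.31079 rad/s; magnitude 0.31079 rad/s.

0.311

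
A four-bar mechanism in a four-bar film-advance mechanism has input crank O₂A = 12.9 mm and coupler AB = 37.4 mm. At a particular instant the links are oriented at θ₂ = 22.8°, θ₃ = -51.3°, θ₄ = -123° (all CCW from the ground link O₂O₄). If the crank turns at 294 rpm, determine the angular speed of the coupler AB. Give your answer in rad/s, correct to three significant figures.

ω₂ = 30.79 rad/s (from 294 rpm).
Differentiating the loop-closure r₂e^{iθ₂}+r₃e^{iθ₃}=r₁+r₄e^{iθ₄} gives r₂ω₂e^{iθ₂}+r₃ω₃e^{iθ₃}=r₄ω₄e^{iθ₄}.
Eliminating the other unknown: ω₃ = r₂ω₂ sin(θ₄−θ₂) / [r₃ sin(θ₃−θ₄)].
Numerator sine = -0.56208; denominator sine = +0.94943.
Result = 0.0129·30.79·(-0.56208) / (0.0374·(+0.94943)) = -6.2869 rad/s; magnitude 6.2869 rad/s.

6.29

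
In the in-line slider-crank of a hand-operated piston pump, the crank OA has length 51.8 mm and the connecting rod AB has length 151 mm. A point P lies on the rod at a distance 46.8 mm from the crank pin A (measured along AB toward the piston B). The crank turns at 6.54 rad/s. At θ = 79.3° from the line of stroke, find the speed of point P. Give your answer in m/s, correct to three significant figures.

0.343

ω = 6.54 rad/s.  Crank-pin speed |V_A| = rω = 0.33877 m/s, perpendicular to OA.
Rod angle: sinφ = −(r/L) sinθ ⇒ φ = -19.699°; ω_rod = −rω cosθ/√(L²−r²sin²θ) = -0.44244 rad/s.
V_P = V_A + ω_rod × AP, with AP = 0.0468 m along the rod.
Components: V_Px = −rω sinθ − a·ω_rod·sinφ = -0.33986 m/s;  V_Py = rω cosθ + a·ω_rod·cosφ = +0.043404 m/s.
|V_P| = √(V_Px² + V_Py²) = 0.34262 m/s.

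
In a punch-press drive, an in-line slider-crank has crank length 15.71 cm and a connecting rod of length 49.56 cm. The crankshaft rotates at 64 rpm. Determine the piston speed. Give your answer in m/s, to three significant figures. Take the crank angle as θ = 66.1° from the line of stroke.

ω = 2π·64/60 = 6.702 rad/s
For an in-line slider-crank, x = r cosθ + √(L² − r² sin²θ), so v = −rω sinθ·[1 + r cosθ/√(L² − r² sin²θ)].
With r = 0.1571 m, L = 0.4956 m, θ = 66.1°: √(L² − r² sin²θ) = 0.47433 m.
v = −0.1571·6.702·0.91425·[1 + 0.1571·0.40514/0.47433] = -1.0918 m/s.
|v| = 1.0918 m/s.

1.09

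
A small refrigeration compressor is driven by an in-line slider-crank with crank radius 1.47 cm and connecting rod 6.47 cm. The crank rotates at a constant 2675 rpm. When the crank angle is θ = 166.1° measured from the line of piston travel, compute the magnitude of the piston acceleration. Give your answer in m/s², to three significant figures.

887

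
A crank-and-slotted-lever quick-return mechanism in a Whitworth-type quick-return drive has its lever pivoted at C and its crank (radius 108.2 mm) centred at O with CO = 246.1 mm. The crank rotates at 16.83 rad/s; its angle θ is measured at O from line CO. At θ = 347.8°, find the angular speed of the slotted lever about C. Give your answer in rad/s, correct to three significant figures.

ω = 16.83 rad/s
Crank pin A relative to C: A = (d + r cosθ, r sinθ); lever angle φ = atan2(r sinθ, d + r cosθ).
Differentiating tanφ: φ̇ = rω(d cosθ + r)/(d² + r² + 2dr cosθ).
d² + r² + 2dr cosθ = |CA|² = 0.124326 m²;  d cosθ + r = +0.34874 m.
|ω_lever| = |0.1082·16.83·+0.34874| / 0.124326 = 5.108 rad/s.

5.11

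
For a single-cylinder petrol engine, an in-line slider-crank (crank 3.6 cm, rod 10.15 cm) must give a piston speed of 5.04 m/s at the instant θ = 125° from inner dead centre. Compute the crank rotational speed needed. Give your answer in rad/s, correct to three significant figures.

217

For an in-line slider-crank, |v_piston| = rω|sinθ|·[1 + r cosθ/√(L² − r² sin²θ)].
With r = 0.036 m, L = 0.1015 m, θ = 125°: the bracketed kinematic factor |dx/dθ| = 0.02322 m.
ω = v/|dx/dθ| = 5.04/0.02322 = 217.06 rad/s.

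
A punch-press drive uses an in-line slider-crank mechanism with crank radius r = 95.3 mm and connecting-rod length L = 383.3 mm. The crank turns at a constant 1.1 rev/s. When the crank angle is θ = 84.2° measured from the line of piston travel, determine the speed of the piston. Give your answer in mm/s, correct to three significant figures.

672

ω = 2π·1.1 = 6.912 rad/s
For an in-line slider-crank, x = r cosθ + √(L² − r² sin²θ), so v = −rω sinθ·[1 + r cosθ/√(L² − r² sin²θ)].
With r = 0.0953 m, L = 0.3833 m, θ = 84.2°: √(L² − r² sin²θ) = 0.37139 m.
v = −0.0953·6.912·0.99488·[1 + 0.0953·0.10106/0.37139] = -0.67229 m/s.
|v| = 0.67229 m/s = 672.29 mm/s.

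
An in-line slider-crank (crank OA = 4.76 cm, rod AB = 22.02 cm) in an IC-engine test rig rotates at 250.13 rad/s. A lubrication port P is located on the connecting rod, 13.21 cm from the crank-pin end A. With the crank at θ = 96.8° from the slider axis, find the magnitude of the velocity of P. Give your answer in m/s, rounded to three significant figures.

ω = 250.1 rad/s.  Crank-pin speed |V_A| = rω = 11.906 m/s, perpendicular to OA.
Rod angle: sinφ = −(r/L) sinθ ⇒ φ = -12.395°; ω_rod = −rω cosθ/√(L²−r²sin²θ) = +6.5549 rad/s.
V_P = V_A + ω_rod × AP, with AP = 0.1321 m along the rod.
Components: V_Px = −rω sinθ − a·ω_rod·sinφ = -11.637 m/s;  V_Py = rω cosθ + a·ω_rod·cosφ = -0.56402 m/s.
|V_P| = √(V_Px² + V_Py²) = 11.65 m/s.

11.7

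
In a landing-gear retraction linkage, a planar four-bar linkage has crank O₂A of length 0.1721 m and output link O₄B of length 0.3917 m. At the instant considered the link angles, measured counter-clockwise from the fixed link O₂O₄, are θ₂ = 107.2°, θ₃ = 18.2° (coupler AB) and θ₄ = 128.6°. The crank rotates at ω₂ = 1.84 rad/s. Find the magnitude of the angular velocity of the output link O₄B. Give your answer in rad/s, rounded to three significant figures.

ω₂ = 1.84 rad/s
Differentiating the loop-closure r₂e^{iθ₂}+r₃e^{iθ₃}=r₁+r₄e^{iθ₄} gives r₂ω₂e^{iθ₂}+r₃ω₃e^{iθ₃}=r₄ω₄e^{iθ₄}.
Eliminating the other unknown: ω₄ = r₂ω₂ sin(θ₂−θ₃) / [r₄ sin(θ₄−θ₃)].
Numerator sine = +0.99985; denominator sine = +0.93728.
Result = 0.1721·1.84·(+0.99985) / (0.3917·(+0.93728)) = +0.8624 rad/s; magnitude 0.8624 rad/s.

0.862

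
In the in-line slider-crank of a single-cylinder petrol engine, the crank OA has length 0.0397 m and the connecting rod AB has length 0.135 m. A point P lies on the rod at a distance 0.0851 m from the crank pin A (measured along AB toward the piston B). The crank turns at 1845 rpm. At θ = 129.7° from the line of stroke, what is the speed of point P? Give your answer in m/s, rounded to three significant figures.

ω = 193.2 rad/s.  Crank-pin speed |V_A| = rω = 7.6704 m/s, perpendicular to OA.
Rod angle: sinφ = −(r/L) sinθ ⇒ φ = -13.077°; ω_rod = −rω cosθ/√(L²−r²sin²θ) = +37.259 rad/s.
V_P = V_A + ω_rod × AP, with AP = 0.0851 m along the rod.
Components: V_Px = −rω sinθ − a·ω_rod·sinφ = -5.1841 m/s;  V_Py = rω cosθ + a·ω_rod·cosφ = -1.811 m/s.
|V_P| = √(V_Px² + V_Py²) = 5.4914 m/s.

5.49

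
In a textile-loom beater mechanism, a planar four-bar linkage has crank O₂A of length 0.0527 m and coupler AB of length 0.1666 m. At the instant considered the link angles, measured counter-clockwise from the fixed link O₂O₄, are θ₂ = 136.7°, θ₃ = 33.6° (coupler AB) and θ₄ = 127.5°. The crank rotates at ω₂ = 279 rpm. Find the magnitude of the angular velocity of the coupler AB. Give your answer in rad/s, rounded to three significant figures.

ω₂ = 29.22 rad/s (from 279 rpm).
Differentiating the loop-closure r₂e^{iθ₂}+r₃e^{iθ₃}=r₁+r₄e^{iθ₄} gives r₂ω₂e^{iθ₂}+r₃ω₃e^{iθ₃}=r₄ω₄e^{iθ₄}.
Eliminating the other unknown: ω₃ = r₂ω₂ sin(θ₄−θ₂) / [r₃ sin(θ₃−θ₄)].
Numerator sine = -0.15988; denominator sine = -0.99768.
Result = 0.0527·29.22·(-0.15988) / (0.1666·(-0.99768)) = +1.4811 rad/s; magnitude 1.4811 rad/s.

1.48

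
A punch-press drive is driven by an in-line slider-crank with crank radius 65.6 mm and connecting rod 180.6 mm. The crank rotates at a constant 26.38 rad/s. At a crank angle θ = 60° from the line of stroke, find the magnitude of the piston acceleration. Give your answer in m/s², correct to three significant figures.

ω = 26.38 rad/s
x(θ) = r cosθ + √(L² − r² sin²θ); with ω constant, a = ω²·d²x/dθ².
d²x/dθ² = −r cosθ − r²(cos2θ)/√u − r⁴ sin²2θ/(4u^{3/2}),  u = L² − r² sin²θ = 0.0293888 m².
Substituting r = 0.0656 m, L = 0.1806 m, θ = 60°: d²x/dθ² = -0.020938 m.
a = ω²·d²x/dθ² = (26.38)²·(-0.020938) = -14.571 m/s²;  |a| = 14.571 m/s².

14.6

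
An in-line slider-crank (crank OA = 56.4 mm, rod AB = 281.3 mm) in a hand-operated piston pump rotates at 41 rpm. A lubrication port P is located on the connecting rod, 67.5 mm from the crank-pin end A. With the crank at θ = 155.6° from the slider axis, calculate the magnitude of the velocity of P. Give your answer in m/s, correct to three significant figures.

ω = 4.294 rad/s.  Crank-pin speed |V_A| = rω = 0.24215 m/s, perpendicular to OA.
Rod angle: sinφ = −(r/L) sinθ ⇒ φ = -4.751°; ω_rod = −rω cosθ/√(L²−r²sin²θ) = +0.78665 rad/s.
V_P = V_A + ω_rod × AP, with AP = 0.0675 m along the rod.
Components: V_Px = −rω sinθ − a·ω_rod·sinφ = -0.095637 m/s;  V_Py = rω cosθ + a·ω_rod·cosφ = -0.16761 m/s.
|V_P| = √(V_Px² + V_Py²) = 0.19297 m/s.

0.193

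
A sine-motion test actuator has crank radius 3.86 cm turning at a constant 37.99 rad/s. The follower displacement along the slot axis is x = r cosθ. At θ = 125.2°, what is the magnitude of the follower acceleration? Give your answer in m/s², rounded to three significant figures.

32.1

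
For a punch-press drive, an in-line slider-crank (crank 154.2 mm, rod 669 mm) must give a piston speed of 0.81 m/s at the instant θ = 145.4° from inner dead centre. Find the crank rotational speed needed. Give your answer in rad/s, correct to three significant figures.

11.4

For an in-line slider-crank, |v_piston| = rω|sinθ|·[1 + r cosθ/√(L² − r² sin²θ)].
With r = 0.1542 m, L = 0.669 m, θ = 145.4°: the bracketed kinematic factor |dx/dθ| = 0.070805 m.
ω = v/|dx/dθ| = 0.81/0.070805 = 11.44 rad/s.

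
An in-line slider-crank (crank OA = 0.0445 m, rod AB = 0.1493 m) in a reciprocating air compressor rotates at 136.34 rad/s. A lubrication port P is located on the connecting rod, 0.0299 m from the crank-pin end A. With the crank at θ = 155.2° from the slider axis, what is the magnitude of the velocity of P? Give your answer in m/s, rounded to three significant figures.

ω = 136.3 rad/s.  Crank-pin speed |V_A| = rω = 6.0671 m/s, perpendicular to OA.
Rod angle: sinφ = −(r/L) sinθ ⇒ φ = -7.182°; ω_rod = −rω cosθ/√(L²−r²sin²θ) = +37.181 rad/s.
V_P = V_A + ω_rod × AP, with AP = 0.0299 m along the rod.
Components: V_Px = −rω sinθ − a·ω_rod·sinφ = -2.4059 m/s;  V_Py = rω cosθ + a·ω_rod·cosφ = -4.4046 m/s.
|V_P| = √(V_Px² + V_Py²) = 5.0188 m/s.

5.02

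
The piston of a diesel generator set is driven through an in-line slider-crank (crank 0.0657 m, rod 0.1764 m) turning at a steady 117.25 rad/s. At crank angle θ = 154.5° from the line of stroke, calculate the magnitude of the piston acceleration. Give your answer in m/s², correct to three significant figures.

593

ω = 117.2 rad/s
x(θ) = r cosθ + √(L² − r² sin²θ); with ω constant, a = ω²·d²x/dθ².
d²x/dθ² = −r cosθ − r²(cos2θ)/√u − r⁴ sin²2θ/(4u^{3/2}),  u = L² − r² sin²θ = 0.0303169 m².
Substituting r = 0.0657 m, L = 0.1764 m, θ = 154.5°: d²x/dθ² = +0.043166 m.
a = ω²·d²x/dθ² = (117.2)²·(+0.043166) = +593.42 m/s²;  |a| = 593.42 m/s².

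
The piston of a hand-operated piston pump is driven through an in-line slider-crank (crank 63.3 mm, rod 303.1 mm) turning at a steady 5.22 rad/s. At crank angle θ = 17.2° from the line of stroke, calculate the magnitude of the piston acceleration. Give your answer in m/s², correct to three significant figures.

1.95

ω = 5.22 rad/s
x(θ) = r cosθ + √(L² − r² sin²θ); with ω constant, a = ω²·d²x/dθ².
d²x/dθ² = −r cosθ − r²(cos2θ)/√u − r⁴ sin²2θ/(4u^{3/2}),  u = L² − r² sin²θ = 0.0915192 m².
Substituting r = 0.0633 m, L = 0.3031 m, θ = 17.2°: d²x/dθ² = -0.071444 m.
a = ω²·d²x/dθ² = (5.22)²·(-0.071444) = -1.9467 m/s²;  |a| = 1.9467 m/s².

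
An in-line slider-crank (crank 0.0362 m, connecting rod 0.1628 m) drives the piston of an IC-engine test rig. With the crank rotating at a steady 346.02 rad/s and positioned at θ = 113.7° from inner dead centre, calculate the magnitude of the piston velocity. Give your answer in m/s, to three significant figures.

ω = 346 rad/s
For an in-line slider-crank, x = r cosθ + √(L² − r² sin²θ), so v = −rω sinθ·[1 + r cosθ/√(L² − r² sin²θ)].
With r = 0.0362 m, L = 0.1628 m, θ = 113.7°: √(L² − r² sin²θ) = 0.15939 m.
v = −0.0362·346·0.91566·[1 + 0.0362·-0.40195/0.15939] = -10.422 m/s.
|v| = 10.422 m/s.

10.4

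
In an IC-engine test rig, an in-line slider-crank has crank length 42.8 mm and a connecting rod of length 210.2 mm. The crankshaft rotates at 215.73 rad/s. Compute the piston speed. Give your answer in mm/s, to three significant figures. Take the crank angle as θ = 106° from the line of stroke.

8370

ω = 215.7 rad/s
For an in-line slider-crank, x = r cosθ + √(L² − r² sin²θ), so v = −rω sinθ·[1 + r cosθ/√(L² − r² sin²θ)].
With r = 0.0428 m, L = 0.2102 m, θ = 106°: √(L² − r² sin²θ) = 0.20613 m.
v = −0.0428·215.7·0.96126·[1 + 0.0428·-0.27564/0.20613] = -8.3676 m/s.
|v| = 8.3676 m/s = 8367.6 mm/s.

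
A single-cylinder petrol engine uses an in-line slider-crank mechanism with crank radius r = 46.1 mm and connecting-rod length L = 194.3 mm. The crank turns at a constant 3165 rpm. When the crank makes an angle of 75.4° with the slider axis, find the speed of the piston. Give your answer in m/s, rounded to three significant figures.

ω = 2π·3165/60 = 331.4 rad/s
For an in-line slider-crank, x = r cosθ + √(L² − r² sin²θ), so v = −rω sinθ·[1 + r cosθ/√(L² − r² sin²θ)].
With r = 0.0461 m, L = 0.1943 m, θ = 75.4°: √(L² − r² sin²θ) = 0.18911 m.
v = −0.0461·331.4·0.96771·[1 + 0.0461·0.25207/0.18911] = -15.694 m/s.
|v| = 15.694 m/s.

15.7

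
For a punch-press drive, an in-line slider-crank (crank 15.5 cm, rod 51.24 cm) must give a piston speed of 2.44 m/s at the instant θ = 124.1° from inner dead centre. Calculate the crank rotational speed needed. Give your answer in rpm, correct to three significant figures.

For an in-line slider-crank, |v_piston| = rω|sinθ|·[1 + r cosθ/√(L² − r² sin²θ)].
With r = 0.155 m, L = 0.5124 m, θ = 124.1°: the bracketed kinematic factor |dx/dθ| = 0.10587 m.
ω = v/|dx/dθ| = 2.44/0.10587 = 23.048 rad/s.
N = 60ω/(2π) = 220.09 rpm.

220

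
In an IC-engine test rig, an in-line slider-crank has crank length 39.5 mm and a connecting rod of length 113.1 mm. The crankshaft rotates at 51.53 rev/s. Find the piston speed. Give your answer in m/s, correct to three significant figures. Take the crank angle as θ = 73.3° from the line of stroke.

13.6

ω = 2π·51.5 = 323.8 rad/s
For an in-line slider-crank, x = r cosθ + √(L² − r² sin²θ), so v = −rω sinθ·[1 + r cosθ/√(L² − r² sin²θ)].
With r = 0.0395 m, L = 0.1131 m, θ = 73.3°: √(L² − r² sin²θ) = 0.10658 m.
v = −0.0395·323.8·0.95782·[1 + 0.0395·0.28736/0.10658] = -13.554 m/s.
|v| = 13.554 m/s.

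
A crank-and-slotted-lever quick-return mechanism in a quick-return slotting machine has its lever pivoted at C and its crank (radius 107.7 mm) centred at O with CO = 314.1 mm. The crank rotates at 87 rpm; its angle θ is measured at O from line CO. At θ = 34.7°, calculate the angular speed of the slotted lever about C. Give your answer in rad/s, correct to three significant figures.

2.16

ω = 9.111 rad/s (from 87 rpm).
Crank pin A relative to C: A = (d + r cosθ, r sinθ); lever angle φ = atan2(r sinθ, d + r cosθ).
Differentiating tanφ: φ̇ = rω(d cosθ + r)/(d² + r² + 2dr cosθ).
d² + r² + 2dr cosθ = |CA|² = 0.165882 m²;  d cosθ + r = +0.36594 m.
|ω_lever| = |0.1077·9.111·+0.36594| / 0.165882 = 2.1646 rad/s.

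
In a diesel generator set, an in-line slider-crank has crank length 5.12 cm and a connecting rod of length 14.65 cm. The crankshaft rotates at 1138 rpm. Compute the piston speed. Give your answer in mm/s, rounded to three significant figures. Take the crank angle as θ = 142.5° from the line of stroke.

2660

ω = 2π·1138/60 = 119.2 rad/s
For an in-line slider-crank, x = r cosθ + √(L² − r² sin²θ), so v = −rω sinθ·[1 + r cosθ/√(L² − r² sin²θ)].
With r = 0.0512 m, L = 0.1465 m, θ = 142.5°: √(L² − r² sin²θ) = 0.14315 m.
v = −0.0512·119.2·0.60876·[1 + 0.0512·-0.79335/0.14315] = -2.6604 m/s.
|v| = 2.6604 m/s = 2660.4 mm/s.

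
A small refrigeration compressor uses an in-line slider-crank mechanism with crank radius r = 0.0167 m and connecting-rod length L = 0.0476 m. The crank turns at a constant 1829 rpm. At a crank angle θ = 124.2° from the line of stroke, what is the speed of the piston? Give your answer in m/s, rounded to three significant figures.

ω = 2π·1829/60 = 191.5 rad/s
For an in-line slider-crank, x = r cosθ + √(L² − r² sin²θ), so v = −rω sinθ·[1 + r cosθ/√(L² − r² sin²θ)].
With r = 0.0167 m, L = 0.0476 m, θ = 124.2°: √(L² − r² sin²θ) = 0.045552 m.
v = −0.0167·191.5·0.82708·[1 + 0.0167·-0.56208/0.045552] = -2.1003 m/s.
|v| = 2.1003 m/s.

2.10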